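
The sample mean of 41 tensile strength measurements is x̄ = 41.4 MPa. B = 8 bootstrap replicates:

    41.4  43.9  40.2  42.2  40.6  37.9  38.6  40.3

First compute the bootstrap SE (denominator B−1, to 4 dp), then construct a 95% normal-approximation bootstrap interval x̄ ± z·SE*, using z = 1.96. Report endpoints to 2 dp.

Mean of replicates = 40.6375; sum of squared deviations = 25.6187; SE* = √(25.6187/7) = 1.9131
Margin = 1.96 × 1.9131 = 3.750
Interval: 41.4 ± 3.750

(37.65, 45.15)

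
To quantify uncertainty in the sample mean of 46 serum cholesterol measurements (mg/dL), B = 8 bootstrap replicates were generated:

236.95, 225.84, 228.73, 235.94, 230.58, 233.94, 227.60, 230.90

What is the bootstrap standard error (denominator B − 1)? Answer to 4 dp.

SE* = 3.9858

Bootstrap SE is the standard deviation of the 8 replicate means.
Mean of replicates: (236.95 + 225.84 + 228.73 + 235.94 + 230.58 + 233.94 + 227.60 + 230.90) / 8 = 1850.48000 / 8 = 231.31000
Sum of squared deviations: (+5.64000)² + (−5.47000)² + (−2.58000)² + (+4.63000)² + (−0.73000)² + (+2.63000)² + (−3.71000)² + (−0.41000)² = 111.20580
Variance = 111.20580 / 7 = 15.88654
SE* = √15.88654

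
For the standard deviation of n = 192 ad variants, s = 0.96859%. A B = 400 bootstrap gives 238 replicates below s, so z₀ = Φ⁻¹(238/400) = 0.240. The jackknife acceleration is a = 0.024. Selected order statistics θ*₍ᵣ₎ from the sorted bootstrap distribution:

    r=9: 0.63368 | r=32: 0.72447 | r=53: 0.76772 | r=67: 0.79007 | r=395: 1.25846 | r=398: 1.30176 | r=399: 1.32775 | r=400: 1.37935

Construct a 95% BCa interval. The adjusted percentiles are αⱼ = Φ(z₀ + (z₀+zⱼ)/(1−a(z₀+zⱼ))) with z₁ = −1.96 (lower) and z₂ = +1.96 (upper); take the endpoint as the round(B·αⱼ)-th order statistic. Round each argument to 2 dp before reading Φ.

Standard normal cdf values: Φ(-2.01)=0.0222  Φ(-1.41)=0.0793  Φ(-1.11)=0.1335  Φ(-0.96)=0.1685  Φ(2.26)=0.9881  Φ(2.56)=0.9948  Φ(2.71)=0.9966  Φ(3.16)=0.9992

Lower: z₀ + z₁ = 0.240 + (-1.960) = -1.720; 1 − a(z₀+z₁) = 1 − (0.024)(-1.720) = 1.0413; argument = 0.240 + (-1.720)/1.0413 = -1.4118 → -1.41.
α₁ = Φ(-1.41) = 0.0793; rank = round(400 × 0.0793) = 32; θ*₍32₎ = 0.72447.
Upper: z₀ + z₂ = 2.200; 1 − a(z₀+z₂) = 0.9472; argument = 2.5626 → 2.56; α₂ = 0.9948; rank = 398; θ*₍398₎ = 1.30176.

(0.72447, 1.30176)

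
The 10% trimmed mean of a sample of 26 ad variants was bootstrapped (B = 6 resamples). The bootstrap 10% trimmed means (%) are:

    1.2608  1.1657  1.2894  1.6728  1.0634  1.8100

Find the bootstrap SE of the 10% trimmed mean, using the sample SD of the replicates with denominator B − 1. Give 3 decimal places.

SE* = 0.296

Bootstrap SE is the standard deviation of the 6 replicate 10% trimmed means.
Mean of replicates: (1.2608 + 1.1657 + 1.2894 + 1.6728 + 1.0634 + 1.8100) / 6 = 8.26210 / 6 = 1.37702
Sum of squared deviations: (−0.11622)² + (−0.21132)² + (−0.08762)² + (+0.29578)² + (−0.31362)² + (+0.43298)² = 0.43916
Variance = 0.43916 / 5 = 0.08783
SE* = √0.08783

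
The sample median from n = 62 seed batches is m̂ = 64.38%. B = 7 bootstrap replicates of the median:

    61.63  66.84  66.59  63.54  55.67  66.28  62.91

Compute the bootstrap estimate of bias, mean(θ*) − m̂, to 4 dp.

bias = −1.0286

mean(θ*) = (61.63 + 66.84 + 66.59 + 63.54 + 55.67 + 66.28 + 62.91) / 7 = 63.35143
bias = 63.35143 − 64.38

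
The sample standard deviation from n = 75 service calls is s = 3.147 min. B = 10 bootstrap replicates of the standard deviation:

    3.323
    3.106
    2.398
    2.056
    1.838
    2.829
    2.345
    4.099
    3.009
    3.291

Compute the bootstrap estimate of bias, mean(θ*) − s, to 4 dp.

bias = −0.3176

mean(θ*) = (3.323 + 3.106 + 2.398 + 2.056 + 1.838 + 2.829 + 2.345 + 4.099 + 3.009 + 3.291) / 10 = 2.82940
bias = 2.82940 − 3.147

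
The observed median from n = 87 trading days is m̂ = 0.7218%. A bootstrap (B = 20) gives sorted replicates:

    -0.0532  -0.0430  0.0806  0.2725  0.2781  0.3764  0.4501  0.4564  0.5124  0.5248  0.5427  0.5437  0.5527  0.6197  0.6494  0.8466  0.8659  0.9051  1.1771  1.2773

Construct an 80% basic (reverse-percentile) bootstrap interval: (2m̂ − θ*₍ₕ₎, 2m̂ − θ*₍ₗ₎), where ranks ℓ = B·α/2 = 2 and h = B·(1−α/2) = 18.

(0.5385, 1.4866)

Percentile endpoints at ranks 2 and 18: θ*₍2₎ = -0.0430, θ*₍18₎ = 0.9051.
Basic interval reflects these around m̂:
  lower = 2 × 0.7218 − 0.9051 = 0.5385
  upper = 2 × 0.7218 − -0.0430 = 1.4866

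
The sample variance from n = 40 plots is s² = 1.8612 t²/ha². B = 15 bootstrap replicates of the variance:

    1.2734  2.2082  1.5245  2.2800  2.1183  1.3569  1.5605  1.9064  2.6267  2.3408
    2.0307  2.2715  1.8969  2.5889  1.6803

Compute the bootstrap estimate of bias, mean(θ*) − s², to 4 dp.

mean(θ*) = (1.2734 + 2.2082 + 1.5245 + 2.2800 + 2.1183 + 1.3569 + 1.5605 + 1.9064 + 2.6267 + 2.3408 + 2.0307 + 2.2715 + 1.8969 + 2.5889 + 1.6803) / 15 = 1.97760
bias = 1.97760 − 1.8612

bias = +0.1164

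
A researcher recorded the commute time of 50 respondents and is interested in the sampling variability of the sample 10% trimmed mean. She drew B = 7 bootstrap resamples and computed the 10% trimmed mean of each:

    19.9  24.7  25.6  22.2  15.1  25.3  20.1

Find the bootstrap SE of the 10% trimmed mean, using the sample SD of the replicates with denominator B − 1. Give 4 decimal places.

SE* = 3.7999

Bootstrap SE is the standard deviation of the 7 replicate 10% trimmed means.
Mean of replicates: (19.9 + 24.7 + 25.6 + 22.2 + 15.1 + 25.3 + 20.1) / 7 = 152.90000 / 7 = 21.84286
Sum of squared deviations: (−1.94286)² + (+2.85714)² + (+3.75714)² + (+0.35714)² + (−6.74286)² + (+3.45714)² + (−1.74286)² = 86.63714
Variance = 86.63714 / 6 = 14.43952
SE* = √14.43952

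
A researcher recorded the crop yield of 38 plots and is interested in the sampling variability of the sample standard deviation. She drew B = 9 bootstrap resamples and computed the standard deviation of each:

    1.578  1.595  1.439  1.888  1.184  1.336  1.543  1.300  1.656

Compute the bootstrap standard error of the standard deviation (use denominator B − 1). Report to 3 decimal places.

SE* = 0.213

Bootstrap SE is the standard deviation of the 9 replicate standard deviations.
Mean of replicates: (1.578 + 1.595 + 1.439 + 1.888 + 1.184 + 1.336 + 1.543 + 1.300 + 1.656) / 9 = 13.5190 / 9 = 1.5021
Sum of squared deviations: (+0.0759)² + (+0.0929)² + (−0.0631)² + (+0.3859)² + (−0.3181)² + (−0.1661)² + (+0.0409)² + (−0.2021)² + (+0.1539)² = 0.3623
Variance = 0.3623 / 8 = 0.0453
SE* = √0.0453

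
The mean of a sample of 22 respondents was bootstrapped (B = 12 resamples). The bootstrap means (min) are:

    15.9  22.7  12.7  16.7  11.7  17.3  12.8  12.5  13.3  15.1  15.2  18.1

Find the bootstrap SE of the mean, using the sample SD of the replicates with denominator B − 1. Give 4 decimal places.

Bootstrap SE is the standard deviation of the 12 replicate means.
Mean of replicates: (15.9 + 22.7 + 12.7 + 16.7 + 11.7 + 17.3 + 12.8 + 12.5 + 13.3 + 15.1 + 15.2 + 18.1) / 12 = 184.00000 / 12 = 15.33333
Sum of squared deviations: (+0.56667)² + (+7.36667)² + (−2.63333)² + (+1.36667)² + (−3.63333)² + (+1.96667)² + (−2.53333)² + (−2.83333)² + (−2.03333)² + (−0.23333)² + (−0.13333)² + (+2.76667)² = 106.76667
Variance = 106.76667 / 11 = 9.70606
SE* = √9.70606

SE* = 3.1155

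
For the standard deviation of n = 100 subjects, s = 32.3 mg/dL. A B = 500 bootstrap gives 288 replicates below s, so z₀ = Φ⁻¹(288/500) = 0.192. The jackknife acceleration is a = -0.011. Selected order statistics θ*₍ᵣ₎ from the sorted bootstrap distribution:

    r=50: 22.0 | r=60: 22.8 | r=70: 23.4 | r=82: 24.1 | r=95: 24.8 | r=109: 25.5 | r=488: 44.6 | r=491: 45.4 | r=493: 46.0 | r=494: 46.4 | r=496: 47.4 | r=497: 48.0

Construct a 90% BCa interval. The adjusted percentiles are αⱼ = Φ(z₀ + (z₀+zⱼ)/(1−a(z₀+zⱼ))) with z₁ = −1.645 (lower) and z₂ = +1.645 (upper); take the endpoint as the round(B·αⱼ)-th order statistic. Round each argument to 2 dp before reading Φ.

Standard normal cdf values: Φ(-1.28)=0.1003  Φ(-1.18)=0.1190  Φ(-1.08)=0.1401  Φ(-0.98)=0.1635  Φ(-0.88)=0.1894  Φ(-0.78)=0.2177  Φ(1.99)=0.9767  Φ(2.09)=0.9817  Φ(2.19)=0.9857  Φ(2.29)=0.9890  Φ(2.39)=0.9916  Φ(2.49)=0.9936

Lower: z₀ + z₁ = 0.192 + (-1.645) = -1.453; 1 − a(z₀+z₁) = 1 − (-0.011)(-1.453) = 0.9840; argument = 0.192 + (-1.453)/0.9840 = -1.2846 → -1.28.
α₁ = Φ(-1.28) = 0.1003; rank = round(500 × 0.1003) = 50; θ*₍50₎ = 22.0.
Upper: z₀ + z₂ = 1.837; 1 − a(z₀+z₂) = 1.0202; argument = 1.9926 → 1.99; α₂ = 0.9767; rank = 488; θ*₍488₎ = 44.6.

(22.0, 44.6)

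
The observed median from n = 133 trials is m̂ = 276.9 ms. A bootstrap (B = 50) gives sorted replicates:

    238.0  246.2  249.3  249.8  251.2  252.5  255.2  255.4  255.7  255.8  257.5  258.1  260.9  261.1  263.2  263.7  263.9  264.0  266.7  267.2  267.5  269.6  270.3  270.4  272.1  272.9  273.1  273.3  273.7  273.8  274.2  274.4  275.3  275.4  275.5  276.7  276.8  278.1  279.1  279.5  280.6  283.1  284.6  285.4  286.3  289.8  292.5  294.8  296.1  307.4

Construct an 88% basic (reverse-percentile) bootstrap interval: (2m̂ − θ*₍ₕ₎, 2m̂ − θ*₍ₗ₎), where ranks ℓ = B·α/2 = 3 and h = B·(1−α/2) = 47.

(261.3, 304.5)

Percentile endpoints at ranks 3 and 47: θ*₍3₎ = 249.3, θ*₍47₎ = 292.5.
Basic interval reflects these around m̂:
  lower = 2 × 276.9 − 292.5 = 261.3
  upper = 2 × 276.9 − 249.3 = 304.5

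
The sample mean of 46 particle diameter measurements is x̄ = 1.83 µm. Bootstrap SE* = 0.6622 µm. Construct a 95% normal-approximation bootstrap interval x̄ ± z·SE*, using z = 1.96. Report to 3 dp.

(0.532, 3.128)

Margin = 1.96 × 0.6622 = 1.2979
Interval: 1.83 ± 1.2979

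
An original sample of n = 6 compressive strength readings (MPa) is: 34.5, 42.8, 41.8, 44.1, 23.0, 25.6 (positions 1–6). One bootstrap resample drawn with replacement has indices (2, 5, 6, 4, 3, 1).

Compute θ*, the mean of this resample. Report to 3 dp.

Resample values: 42.8, 23.0, 25.6, 44.1, 41.8, 34.5.
Mean = (42.8 + 23.0 + 25.6 + 44.1 + 41.8 + 34.5) / 6 = 211.80 / 6 = 35.300

θ* = 35.300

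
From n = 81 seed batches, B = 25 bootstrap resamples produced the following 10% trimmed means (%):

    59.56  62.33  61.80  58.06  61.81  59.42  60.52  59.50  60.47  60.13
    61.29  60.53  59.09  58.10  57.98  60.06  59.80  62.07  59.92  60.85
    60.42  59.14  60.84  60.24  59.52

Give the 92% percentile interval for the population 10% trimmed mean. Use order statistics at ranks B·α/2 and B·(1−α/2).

Sorted replicates: 57.98, 58.06, 58.10, 59.09, 59.14, 59.42, 59.50, 59.52, 59.56, 59.80, 59.92, 60.06, 60.13, 60.24, 60.42, 60.47, 60.52, 60.53, 60.84, 60.85, 61.29, 61.80, 61.81, 62.07, 62.33
α = 0.08; lower rank = 25 × 0.040 = 1; upper rank = 25 × 0.960 = 24.
The 1st smallest replicate is 57.98; the 24th is 62.07.

(57.98, 62.07)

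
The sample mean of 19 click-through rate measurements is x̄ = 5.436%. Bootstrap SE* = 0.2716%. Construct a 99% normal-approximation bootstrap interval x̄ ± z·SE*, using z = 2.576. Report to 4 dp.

Margin = 2.576 × 0.2716 = 0.69964
Interval: 5.436 ± 0.69964

(4.7364, 6.1356)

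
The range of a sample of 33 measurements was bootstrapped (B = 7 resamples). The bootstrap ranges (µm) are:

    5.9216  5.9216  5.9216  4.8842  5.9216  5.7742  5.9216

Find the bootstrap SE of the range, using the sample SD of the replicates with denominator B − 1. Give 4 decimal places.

SE* = 0.3867

Bootstrap SE is the standard deviation of the 7 replicate ranges.
Mean of replicates: (5.9216 + 5.9216 + 5.9216 + 4.8842 + 5.9216 + 5.7742 + 5.9216) / 7 = 40.26640 / 7 = 5.75234
Sum of squared deviations: (+0.16926)² + (+0.16926)² + (+0.16926)² + (−0.86814)² + (+0.16926)² + (+0.02186)² + (+0.16926)² = 0.89739
Variance = 0.89739 / 6 = 0.14956
SE* = √0.14956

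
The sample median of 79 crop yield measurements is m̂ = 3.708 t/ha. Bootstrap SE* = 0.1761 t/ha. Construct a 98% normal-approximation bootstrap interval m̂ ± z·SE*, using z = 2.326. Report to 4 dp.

(3.2984, 4.1176)

Margin = 2.326 × 0.1761 = 0.40961
Interval: 3.708 ± 0.40961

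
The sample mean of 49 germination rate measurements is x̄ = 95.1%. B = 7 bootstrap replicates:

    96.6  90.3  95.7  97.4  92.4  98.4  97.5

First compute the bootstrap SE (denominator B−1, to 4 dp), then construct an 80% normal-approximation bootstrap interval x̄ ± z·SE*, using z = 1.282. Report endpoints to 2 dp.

(91.26, 98.94)

Mean of replicates = 95.4714; sum of squared deviations = 53.9143; SE* = √(53.9143/6) = 2.9976
Margin = 1.282 × 2.9976 = 3.843
Interval: 95.1 ± 3.843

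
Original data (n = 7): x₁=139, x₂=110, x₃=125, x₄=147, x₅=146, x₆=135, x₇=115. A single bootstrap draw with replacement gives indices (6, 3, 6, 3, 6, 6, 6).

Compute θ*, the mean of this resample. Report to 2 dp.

θ* = 132.14

Resample values: 135, 125, 135, 125, 135, 135, 135.
Mean = (135 + 125 + 135 + 125 + 135 + 135 + 135) / 7 = 925.0 / 7 = 132.14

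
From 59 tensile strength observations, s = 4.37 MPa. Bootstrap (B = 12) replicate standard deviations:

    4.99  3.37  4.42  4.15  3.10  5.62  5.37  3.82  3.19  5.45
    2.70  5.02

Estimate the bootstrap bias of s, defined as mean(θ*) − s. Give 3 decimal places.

bias = −0.103

mean(θ*) = (4.99 + 3.37 + 4.42 + 4.15 + 3.10 + 5.62 + 5.37 + 3.82 + 3.19 + 5.45 + 2.70 + 5.02) / 12 = 4.2667
bias = 4.2667 − 4.37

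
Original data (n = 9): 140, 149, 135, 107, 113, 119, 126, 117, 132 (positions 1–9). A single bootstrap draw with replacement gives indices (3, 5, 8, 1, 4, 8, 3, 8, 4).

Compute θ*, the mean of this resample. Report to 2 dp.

Resample values: 135, 113, 117, 140, 107, 117, 135, 117, 107.
Mean = (135 + 113 + 117 + 140 + 107 + 117 + 135 + 117 + 107) / 9 = 1088.0 / 9 = 120.89

θ* = 120.89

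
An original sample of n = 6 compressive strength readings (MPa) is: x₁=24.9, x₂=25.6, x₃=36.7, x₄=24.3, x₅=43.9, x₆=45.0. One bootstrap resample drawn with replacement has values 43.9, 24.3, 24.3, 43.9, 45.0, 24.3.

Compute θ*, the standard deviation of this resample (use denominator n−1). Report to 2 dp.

θ* = 10.94

Mean = 34.2833; sum of squared deviations = 598.8083
s² = 598.8083 / 5 = 119.7617
s = √119.7617 = 10.94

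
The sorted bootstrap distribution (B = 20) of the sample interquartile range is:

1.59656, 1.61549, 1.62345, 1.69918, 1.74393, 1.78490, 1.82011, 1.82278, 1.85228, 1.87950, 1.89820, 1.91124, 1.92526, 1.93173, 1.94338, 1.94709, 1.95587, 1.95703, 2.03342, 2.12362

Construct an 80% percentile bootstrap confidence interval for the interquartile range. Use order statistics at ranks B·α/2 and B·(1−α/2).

α = 0.20; lower rank = 20 × 0.100 = 2; upper rank = 20 × 0.900 = 18.
The 2nd smallest replicate is 1.61549; the 18th is 1.95703.

(1.61549, 1.95703)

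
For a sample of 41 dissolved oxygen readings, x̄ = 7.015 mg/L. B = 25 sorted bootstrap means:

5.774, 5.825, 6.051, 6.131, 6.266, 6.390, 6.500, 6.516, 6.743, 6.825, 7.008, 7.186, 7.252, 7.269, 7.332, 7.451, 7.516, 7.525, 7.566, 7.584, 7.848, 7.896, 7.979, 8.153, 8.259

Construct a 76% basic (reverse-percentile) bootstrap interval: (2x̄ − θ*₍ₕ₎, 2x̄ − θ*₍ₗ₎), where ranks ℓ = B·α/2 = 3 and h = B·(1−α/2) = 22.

Percentile endpoints at ranks 3 and 22: θ*₍3₎ = 6.051, θ*₍22₎ = 7.896.
Basic interval reflects these around x̄:
  lower = 2 × 7.015 − 7.896 = 6.134
  upper = 2 × 7.015 − 6.051 = 7.979

(6.134, 7.979)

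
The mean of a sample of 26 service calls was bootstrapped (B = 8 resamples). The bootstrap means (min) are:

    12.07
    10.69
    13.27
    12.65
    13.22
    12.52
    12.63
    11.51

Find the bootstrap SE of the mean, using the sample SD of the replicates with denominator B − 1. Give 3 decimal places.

SE* = 0.873

Bootstrap SE is the standard deviation of the 8 replicate means.
Mean of replicates: (12.07 + 10.69 + 13.27 + 12.65 + 13.22 + 12.52 + 12.63 + 11.51) / 8 = 98.5600 / 8 = 12.3200
Sum of squared deviations: (−0.2500)² + (−1.6300)² + (+0.9500)² + (+0.3300)² + (+0.9000)² + (+0.2000)² + (+0.3100)² + (−0.8100)² = 5.3330
Variance = 5.3330 / 7 = 0.7619
SE* = √0.7619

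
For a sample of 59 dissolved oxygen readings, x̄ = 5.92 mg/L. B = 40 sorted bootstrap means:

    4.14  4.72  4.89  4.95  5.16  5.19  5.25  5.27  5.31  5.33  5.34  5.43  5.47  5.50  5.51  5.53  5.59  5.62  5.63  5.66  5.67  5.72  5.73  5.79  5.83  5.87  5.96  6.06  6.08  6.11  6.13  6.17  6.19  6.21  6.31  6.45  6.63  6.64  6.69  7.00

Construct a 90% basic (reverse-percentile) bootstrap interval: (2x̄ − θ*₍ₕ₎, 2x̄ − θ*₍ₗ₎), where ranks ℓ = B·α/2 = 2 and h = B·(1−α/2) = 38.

Percentile endpoints at ranks 2 and 38: θ*₍2₎ = 4.72, θ*₍38₎ = 6.64.
Basic interval reflects these around x̄:
  lower = 2 × 5.92 − 6.64 = 5.20
  upper = 2 × 5.92 − 4.72 = 7.12

(5.20, 7.12)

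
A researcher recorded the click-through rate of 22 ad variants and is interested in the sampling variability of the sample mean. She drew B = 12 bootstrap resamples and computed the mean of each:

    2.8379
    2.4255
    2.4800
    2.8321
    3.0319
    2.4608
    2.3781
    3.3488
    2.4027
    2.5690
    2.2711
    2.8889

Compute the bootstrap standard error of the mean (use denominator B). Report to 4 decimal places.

Bootstrap SE is the standard deviation of the 12 replicate means.
Mean of replicates: (2.8379 + 2.4255 + 2.4800 + 2.8321 + 3.0319 + 2.4608 + 2.3781 + 3.3488 + 2.4027 + 2.5690 + 2.2711 + 2.8889) / 12 = 31.92680 / 12 = 2.66057
Sum of squared deviations: (+0.17733)² + (−0.23507)² + (−0.18057)² + (+0.17153)² + (+0.37133)² + (−0.19977)² + (−0.28247)² + (+0.68823)² + (−0.25787)² + (−0.09157)² + (−0.38947)² + (+0.22833)² = 1.15868
Variance = 1.15868 / 12 = 0.09656
SE* = √0.09656

SE* = 0.3107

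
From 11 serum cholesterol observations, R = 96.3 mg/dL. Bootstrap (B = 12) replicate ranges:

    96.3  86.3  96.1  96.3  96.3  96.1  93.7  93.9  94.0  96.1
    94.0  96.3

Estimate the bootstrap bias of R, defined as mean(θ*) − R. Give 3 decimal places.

bias = −1.683

mean(θ*) = (96.3 + 86.3 + 96.1 + 96.3 + 96.3 + 96.1 + 93.7 + 93.9 + 94.0 + 96.1 + 94.0 + 96.3) / 12 = 94.6167
bias = 94.6167 − 96.3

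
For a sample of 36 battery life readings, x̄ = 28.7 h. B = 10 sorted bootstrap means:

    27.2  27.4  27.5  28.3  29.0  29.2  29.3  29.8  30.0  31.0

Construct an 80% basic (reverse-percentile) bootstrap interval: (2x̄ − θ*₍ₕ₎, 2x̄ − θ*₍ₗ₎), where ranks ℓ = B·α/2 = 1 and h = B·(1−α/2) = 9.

(27.4, 30.2)

Percentile endpoints at ranks 1 and 9: θ*₍1₎ = 27.2, θ*₍9₎ = 30.0.
Basic interval reflects these around x̄:
  lower = 2 × 28.7 − 30.0 = 27.4
  upper = 2 × 28.7 − 27.2 = 30.2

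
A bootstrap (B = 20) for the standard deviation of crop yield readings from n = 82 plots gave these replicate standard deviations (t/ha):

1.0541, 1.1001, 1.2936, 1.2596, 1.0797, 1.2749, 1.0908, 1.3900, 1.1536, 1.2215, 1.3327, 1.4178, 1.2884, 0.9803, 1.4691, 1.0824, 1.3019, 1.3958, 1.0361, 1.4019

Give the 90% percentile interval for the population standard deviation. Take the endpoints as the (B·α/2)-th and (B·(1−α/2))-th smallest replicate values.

Sorted replicates: 0.9803, 1.0361, 1.0541, 1.0797, 1.0824, 1.0908, 1.1001, 1.1536, 1.2215, 1.2596, 1.2749, 1.2884, 1.2936, 1.3019, 1.3327, 1.3900, 1.3958, 1.4019, 1.4178, 1.4691
α = 0.10; lower rank = 20 × 0.050 = 1; upper rank = 20 × 0.950 = 19.
The 1st smallest replicate is 0.9803; the 19th is 1.4178.

(0.9803, 1.4178)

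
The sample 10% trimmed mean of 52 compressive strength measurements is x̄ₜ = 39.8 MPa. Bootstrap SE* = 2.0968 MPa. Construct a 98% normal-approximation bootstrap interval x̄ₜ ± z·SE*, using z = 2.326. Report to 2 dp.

Margin = 2.326 × 2.0968 = 4.877
Interval: 39.8 ± 4.877

(34.92, 44.68)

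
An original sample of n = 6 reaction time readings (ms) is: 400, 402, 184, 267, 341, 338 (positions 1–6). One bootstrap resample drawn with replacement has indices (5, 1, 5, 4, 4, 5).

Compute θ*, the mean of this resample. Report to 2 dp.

θ* = 326.17

Resample values: 341, 400, 341, 267, 267, 341.
Mean = (341 + 400 + 341 + 267 + 267 + 341) / 6 = 1957.0 / 6 = 326.17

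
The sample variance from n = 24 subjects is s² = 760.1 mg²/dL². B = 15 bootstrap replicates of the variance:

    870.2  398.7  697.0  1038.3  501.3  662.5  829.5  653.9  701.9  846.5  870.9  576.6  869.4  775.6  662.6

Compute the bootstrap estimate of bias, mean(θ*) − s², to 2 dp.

mean(θ*) = (870.2 + 398.7 + 697.0 + 1038.3 + 501.3 + 662.5 + 829.5 + 653.9 + 701.9 + 846.5 + 870.9 + 576.6 + 869.4 + 775.6 + 662.6) / 15 = 730.327
bias = 730.327 − 760.1

bias = −29.77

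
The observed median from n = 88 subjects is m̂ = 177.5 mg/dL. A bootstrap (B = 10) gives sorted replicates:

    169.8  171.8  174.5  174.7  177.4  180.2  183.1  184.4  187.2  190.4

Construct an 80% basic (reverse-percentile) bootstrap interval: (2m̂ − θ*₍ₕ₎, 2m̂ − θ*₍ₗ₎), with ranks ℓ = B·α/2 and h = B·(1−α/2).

Percentile endpoints at ranks 1 and 9: θ*₍1₎ = 169.8, θ*₍9₎ = 187.2.
Basic interval reflects these around m̂:
  lower = 2 × 177.5 − 187.2 = 167.8
  upper = 2 × 177.5 − 169.8 = 185.2

(167.8, 185.2)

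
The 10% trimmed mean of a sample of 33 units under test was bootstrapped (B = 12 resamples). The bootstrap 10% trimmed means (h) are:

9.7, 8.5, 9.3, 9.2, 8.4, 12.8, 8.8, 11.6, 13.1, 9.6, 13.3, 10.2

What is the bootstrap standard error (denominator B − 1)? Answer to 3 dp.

SE* = 1.831

Bootstrap SE is the standard deviation of the 12 replicate 10% trimmed means.
Mean of replicates: (9.7 + 8.5 + 9.3 + 9.2 + 8.4 + 12.8 + 8.8 + 11.6 + 13.1 + 9.6 + 13.3 + 10.2) / 12 = 124.5000 / 12 = 10.3750
Sum of squared deviations: (−0.6750)² + (−1.8750)² + (−1.0750)² + (−1.1750)² + (−1.9750)² + (+2.4250)² + (−1.5750)² + (+1.2250)² + (+2.7250)² + (−0.7750)² + (+2.9250)² + (−0.1750)² = 36.8825
Variance = 36.8825 / 11 = 3.3530
SE* = √3.3530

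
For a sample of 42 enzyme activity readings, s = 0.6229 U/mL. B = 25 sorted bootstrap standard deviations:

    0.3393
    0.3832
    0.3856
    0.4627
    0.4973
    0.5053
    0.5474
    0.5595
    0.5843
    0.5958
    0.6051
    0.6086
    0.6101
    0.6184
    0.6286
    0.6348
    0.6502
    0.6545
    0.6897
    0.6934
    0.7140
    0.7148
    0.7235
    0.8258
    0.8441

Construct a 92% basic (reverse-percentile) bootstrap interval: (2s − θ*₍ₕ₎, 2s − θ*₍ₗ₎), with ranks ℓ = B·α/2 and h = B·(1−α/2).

(0.4200, 0.9065)

Percentile endpoints at ranks 1 and 24: θ*₍1₎ = 0.3393, θ*₍24₎ = 0.8258.
Basic interval reflects these around s:
  lower = 2 × 0.6229 − 0.8258 = 0.4200
  upper = 2 × 0.6229 − 0.3393 = 0.9065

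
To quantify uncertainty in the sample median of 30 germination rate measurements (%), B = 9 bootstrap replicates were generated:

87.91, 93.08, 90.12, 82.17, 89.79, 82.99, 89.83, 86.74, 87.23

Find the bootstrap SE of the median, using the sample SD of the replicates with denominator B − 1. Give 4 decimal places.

SE* = 3.4933

Bootstrap SE is the standard deviation of the 9 replicate medians.
Mean of replicates: (87.91 + 93.08 + 90.12 + 82.17 + 89.79 + 82.99 + 89.83 + 86.74 + 87.23) / 9 = 789.86000 / 9 = 87.76222
Sum of squared deviations: (+0.14778)² + (+5.31778)² + (+2.35778)² + (−5.59222)² + (+2.02778)² + (−4.77222)² + (+2.06778)² + (−1.02222)² + (−0.53222)² = 97.62256
Variance = 97.62256 / 8 = 12.20282
SE* = √12.20282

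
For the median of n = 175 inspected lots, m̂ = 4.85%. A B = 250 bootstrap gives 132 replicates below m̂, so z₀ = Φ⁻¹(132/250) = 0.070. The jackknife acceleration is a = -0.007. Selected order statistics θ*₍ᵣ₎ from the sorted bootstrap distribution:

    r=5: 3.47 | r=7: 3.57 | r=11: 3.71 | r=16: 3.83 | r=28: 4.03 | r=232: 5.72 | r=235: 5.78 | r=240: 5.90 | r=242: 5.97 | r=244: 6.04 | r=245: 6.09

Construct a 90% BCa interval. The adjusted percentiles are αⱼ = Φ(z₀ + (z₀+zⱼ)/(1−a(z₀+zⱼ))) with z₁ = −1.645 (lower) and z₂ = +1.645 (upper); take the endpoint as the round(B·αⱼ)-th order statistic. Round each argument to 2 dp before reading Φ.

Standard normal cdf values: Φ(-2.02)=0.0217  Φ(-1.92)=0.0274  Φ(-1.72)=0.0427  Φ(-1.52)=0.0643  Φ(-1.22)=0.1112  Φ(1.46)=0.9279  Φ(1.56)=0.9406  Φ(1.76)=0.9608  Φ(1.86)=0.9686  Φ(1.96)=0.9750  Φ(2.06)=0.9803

(3.83, 5.90)

Lower: z₀ + z₁ = 0.070 + (-1.645) = -1.575; 1 − a(z₀+z₁) = 1 − (-0.007)(-1.575) = 0.9890; argument = 0.070 + (-1.575)/0.9890 = -1.5226 → -1.52.
α₁ = Φ(-1.52) = 0.0643; rank = round(250 × 0.0643) = 16; θ*₍16₎ = 3.83.
Upper: z₀ + z₂ = 1.715; 1 − a(z₀+z₂) = 1.0120; argument = 1.7647 → 1.76; α₂ = 0.9608; rank = 240; θ*₍240₎ = 5.90.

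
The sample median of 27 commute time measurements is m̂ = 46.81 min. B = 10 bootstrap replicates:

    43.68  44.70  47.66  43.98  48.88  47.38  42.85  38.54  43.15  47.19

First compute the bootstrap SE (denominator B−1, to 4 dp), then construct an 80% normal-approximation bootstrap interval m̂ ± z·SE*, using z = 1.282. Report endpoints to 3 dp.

Mean of replicates = 44.8010; sum of squared deviations = 84.8439; SE* = √(84.8439/9) = 3.0704
Margin = 1.282 × 3.0704 = 3.9363
Interval: 46.81 ± 3.9363

(42.874, 50.746)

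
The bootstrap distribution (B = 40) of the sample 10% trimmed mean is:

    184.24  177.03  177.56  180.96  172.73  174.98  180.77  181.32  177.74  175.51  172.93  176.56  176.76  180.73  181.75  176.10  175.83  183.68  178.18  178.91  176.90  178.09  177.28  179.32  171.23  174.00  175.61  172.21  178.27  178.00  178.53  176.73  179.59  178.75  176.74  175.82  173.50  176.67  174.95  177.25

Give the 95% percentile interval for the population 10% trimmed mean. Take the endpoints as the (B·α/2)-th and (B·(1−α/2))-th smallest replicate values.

Sorted replicates: 171.23, 172.21, 172.73, 172.93, 173.50, 174.00, 174.95, 174.98, 175.51, 175.61, 175.82, 175.83, 176.10, 176.56, 176.67, 176.73, 176.74, 176.76, 176.90, 177.03, 177.25, 177.28, 177.56, 177.74, 178.00, 178.09, 178.18, 178.27, 178.53, 178.75, 178.91, 179.32, 179.59, 180.73, 180.77, 180.96, 181.32, 181.75, 183.68, 184.24
α = 0.05; lower rank = 40 × 0.025 = 1; upper rank = 40 × 0.975 = 39.
The 1st smallest replicate is 171.23; the 39th is 183.68.

(171.23, 183.68)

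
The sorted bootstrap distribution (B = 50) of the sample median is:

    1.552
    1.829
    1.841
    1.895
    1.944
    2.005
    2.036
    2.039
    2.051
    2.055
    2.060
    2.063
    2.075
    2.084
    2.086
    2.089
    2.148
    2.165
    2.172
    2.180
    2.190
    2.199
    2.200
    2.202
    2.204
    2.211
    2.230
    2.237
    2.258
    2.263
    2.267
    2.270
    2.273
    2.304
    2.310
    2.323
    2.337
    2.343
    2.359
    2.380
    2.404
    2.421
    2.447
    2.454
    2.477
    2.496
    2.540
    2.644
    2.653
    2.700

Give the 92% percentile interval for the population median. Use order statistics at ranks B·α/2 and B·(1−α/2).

(1.829, 2.644)

α = 0.08; lower rank = 50 × 0.040 = 2; upper rank = 50 × 0.960 = 48.
The 2nd smallest replicate is 1.829; the 48th is 2.644.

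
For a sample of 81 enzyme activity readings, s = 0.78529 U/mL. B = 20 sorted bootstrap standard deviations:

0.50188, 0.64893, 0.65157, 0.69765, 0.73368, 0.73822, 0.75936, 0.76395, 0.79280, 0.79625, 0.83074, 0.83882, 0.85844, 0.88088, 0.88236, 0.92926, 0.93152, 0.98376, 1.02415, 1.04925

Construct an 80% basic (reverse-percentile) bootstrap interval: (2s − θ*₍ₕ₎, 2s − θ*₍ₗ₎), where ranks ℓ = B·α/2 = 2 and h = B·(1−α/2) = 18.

(0.58682, 0.92165)

Percentile endpoints at ranks 2 and 18: θ*₍2₎ = 0.64893, θ*₍18₎ = 0.98376.
Basic interval reflects these around s:
  lower = 2 × 0.78529 − 0.98376 = 0.58682
  upper = 2 × 0.78529 − 0.64893 = 0.92165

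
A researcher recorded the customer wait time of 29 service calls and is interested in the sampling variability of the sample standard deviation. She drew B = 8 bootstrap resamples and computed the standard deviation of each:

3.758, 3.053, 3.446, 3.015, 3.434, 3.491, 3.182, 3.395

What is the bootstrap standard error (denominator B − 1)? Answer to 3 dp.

Bootstrap SE is the standard deviation of the 8 replicate standard deviations.
Mean of replicates: (3.758 + 3.053 + 3.446 + 3.015 + 3.434 + 3.491 + 3.182 + 3.395) / 8 = 26.7740 / 8 = 3.3468
Sum of squared deviations: (+0.4112)² + (−0.2938)² + (+0.0993)² + (−0.3317)² + (+0.0873)² + (+0.1442)² + (−0.1648)² + (+0.0482)² = 0.4332
Variance = 0.4332 / 7 = 0.0619
SE* = √0.0619

SE* = 0.249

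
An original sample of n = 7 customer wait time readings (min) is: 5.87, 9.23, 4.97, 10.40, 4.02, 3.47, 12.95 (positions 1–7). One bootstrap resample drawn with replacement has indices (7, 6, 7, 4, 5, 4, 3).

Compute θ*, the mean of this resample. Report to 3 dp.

θ* = 8.451

Resample values: 12.95, 3.47, 12.95, 10.40, 4.02, 10.40, 4.97.
Mean = (12.95 + 3.47 + 12.95 + 10.40 + 4.02 + 10.40 + 4.97) / 7 = 59.160 / 7 = 8.451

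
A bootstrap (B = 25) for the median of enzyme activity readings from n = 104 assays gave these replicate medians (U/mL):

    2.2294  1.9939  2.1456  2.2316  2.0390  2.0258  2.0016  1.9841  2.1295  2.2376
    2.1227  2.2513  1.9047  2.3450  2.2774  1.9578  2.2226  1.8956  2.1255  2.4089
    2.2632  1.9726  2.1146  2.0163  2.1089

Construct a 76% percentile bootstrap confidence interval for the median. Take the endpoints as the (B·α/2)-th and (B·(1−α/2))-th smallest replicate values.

Sorted replicates: 1.8956, 1.9047, 1.9578, 1.9726, 1.9841, 1.9939, 2.0016, 2.0163, 2.0258, 2.0390, 2.1089, 2.1146, 2.1227, 2.1255, 2.1295, 2.1456, 2.2226, 2.2294, 2.2316, 2.2376, 2.2513, 2.2632, 2.2774, 2.3450, 2.4089
α = 0.24; lower rank = 25 × 0.120 = 3; upper rank = 25 × 0.880 = 22.
The 3rd smallest replicate is 1.9578; the 22nd is 2.2632.

(1.9578, 2.2632)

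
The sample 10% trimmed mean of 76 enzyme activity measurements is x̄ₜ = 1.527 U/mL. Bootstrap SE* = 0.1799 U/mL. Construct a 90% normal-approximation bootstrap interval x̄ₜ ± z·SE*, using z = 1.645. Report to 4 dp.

Margin = 1.645 × 0.1799 = 0.29594
Interval: 1.527 ± 0.29594

(1.2311, 1.8229)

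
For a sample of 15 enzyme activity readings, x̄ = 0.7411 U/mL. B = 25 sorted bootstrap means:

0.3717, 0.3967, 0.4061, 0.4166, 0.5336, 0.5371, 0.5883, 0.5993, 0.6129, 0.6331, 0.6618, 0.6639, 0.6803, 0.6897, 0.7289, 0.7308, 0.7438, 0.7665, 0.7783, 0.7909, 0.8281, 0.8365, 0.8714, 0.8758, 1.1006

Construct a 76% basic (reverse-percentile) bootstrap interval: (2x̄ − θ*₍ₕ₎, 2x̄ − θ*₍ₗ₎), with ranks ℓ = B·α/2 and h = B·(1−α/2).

(0.6457, 1.0761)

Percentile endpoints at ranks 3 and 22: θ*₍3₎ = 0.4061, θ*₍22₎ = 0.8365.
Basic interval reflects these around x̄:
  lower = 2 × 0.7411 − 0.8365 = 0.6457
  upper = 2 × 0.7411 − 0.4061 = 1.0761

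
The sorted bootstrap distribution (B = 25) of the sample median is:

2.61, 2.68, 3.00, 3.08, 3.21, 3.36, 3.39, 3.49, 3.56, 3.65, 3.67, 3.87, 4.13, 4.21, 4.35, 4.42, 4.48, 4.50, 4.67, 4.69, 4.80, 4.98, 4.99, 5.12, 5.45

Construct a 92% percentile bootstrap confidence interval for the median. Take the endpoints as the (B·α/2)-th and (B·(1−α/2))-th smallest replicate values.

(2.61, 5.12)

α = 0.08; lower rank = 25 × 0.040 = 1; upper rank = 25 × 0.960 = 24.
The 1st smallest replicate is 2.61; the 24th is 5.12.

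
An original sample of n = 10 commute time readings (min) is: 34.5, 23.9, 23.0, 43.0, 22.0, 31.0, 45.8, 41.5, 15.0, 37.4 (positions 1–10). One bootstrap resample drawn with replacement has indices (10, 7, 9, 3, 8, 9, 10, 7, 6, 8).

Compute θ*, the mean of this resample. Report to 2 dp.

Resample values: 37.4, 45.8, 15.0, 23.0, 41.5, 15.0, 37.4, 45.8, 31.0, 41.5.
Mean = (37.4 + 45.8 + 15.0 + 23.0 + 41.5 + 15.0 + 37.4 + 45.8 + 31.0 + 41.5) / 10 = 333.40 / 10 = 33.34

θ* = 33.34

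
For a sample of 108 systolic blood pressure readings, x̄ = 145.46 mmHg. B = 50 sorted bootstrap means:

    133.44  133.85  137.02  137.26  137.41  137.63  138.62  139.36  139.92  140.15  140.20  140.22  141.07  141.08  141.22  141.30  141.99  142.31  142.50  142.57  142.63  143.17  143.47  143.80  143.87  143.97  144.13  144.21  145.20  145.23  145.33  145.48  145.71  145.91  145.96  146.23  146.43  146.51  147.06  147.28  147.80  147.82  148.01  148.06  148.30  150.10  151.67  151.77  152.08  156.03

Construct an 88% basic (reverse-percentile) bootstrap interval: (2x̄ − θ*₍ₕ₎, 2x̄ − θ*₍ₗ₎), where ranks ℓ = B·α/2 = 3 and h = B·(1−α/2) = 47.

Percentile endpoints at ranks 3 and 47: θ*₍3₎ = 137.02, θ*₍47₎ = 151.67.
Basic interval reflects these around x̄:
  lower = 2 × 145.46 − 151.67 = 139.25
  upper = 2 × 145.46 − 137.02 = 153.90

(139.25, 153.90)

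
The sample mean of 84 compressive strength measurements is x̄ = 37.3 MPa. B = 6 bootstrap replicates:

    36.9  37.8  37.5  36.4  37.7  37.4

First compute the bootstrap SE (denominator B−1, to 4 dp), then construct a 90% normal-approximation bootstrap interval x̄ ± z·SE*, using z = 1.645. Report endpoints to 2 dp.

Mean of replicates = 37.2833; sum of squared deviations = 1.4283; SE* = √(1.4283/5) = 0.5345
Margin = 1.645 × 0.5345 = 0.879
Interval: 37.3 ± 0.879

(36.42, 38.18)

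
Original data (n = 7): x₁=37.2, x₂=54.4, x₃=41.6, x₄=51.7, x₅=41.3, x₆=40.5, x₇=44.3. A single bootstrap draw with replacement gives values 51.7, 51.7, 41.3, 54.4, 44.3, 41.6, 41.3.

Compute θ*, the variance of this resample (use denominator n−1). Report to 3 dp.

θ* = 33.221

Mean = 46.6143; sum of squared deviations = 199.3286
s² = 199.3286 / 6 = 33.2214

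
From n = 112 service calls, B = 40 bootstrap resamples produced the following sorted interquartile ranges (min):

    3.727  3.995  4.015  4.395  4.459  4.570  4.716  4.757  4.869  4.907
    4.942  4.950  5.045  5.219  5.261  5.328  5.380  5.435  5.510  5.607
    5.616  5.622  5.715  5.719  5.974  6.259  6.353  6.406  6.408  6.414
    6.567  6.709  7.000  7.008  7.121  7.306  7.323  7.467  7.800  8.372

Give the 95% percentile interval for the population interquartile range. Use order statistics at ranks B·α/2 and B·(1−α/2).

α = 0.05; lower rank = 40 × 0.025 = 1; upper rank = 40 × 0.975 = 39.
The 1st smallest replicate is 3.727; the 39th is 7.800.

(3.727, 7.800)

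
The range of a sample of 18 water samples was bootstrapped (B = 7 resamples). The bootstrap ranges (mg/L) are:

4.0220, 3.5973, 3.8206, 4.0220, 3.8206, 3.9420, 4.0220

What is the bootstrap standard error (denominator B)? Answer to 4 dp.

SE* = 0.1465

Bootstrap SE is the standard deviation of the 7 replicate ranges.
Mean of replicates: (4.0220 + 3.5973 + 3.8206 + 4.0220 + 3.8206 + 3.9420 + 4.0220) / 7 = 27.24650 / 7 = 3.89236
Sum of squared deviations: (+0.12964)² + (−0.29506)² + (−0.07176)² + (+0.12964)² + (−0.07176)² + (+0.04964)² + (+0.12964)² = 0.15024
Variance = 0.15024 / 7 = 0.02146
SE* = √0.02146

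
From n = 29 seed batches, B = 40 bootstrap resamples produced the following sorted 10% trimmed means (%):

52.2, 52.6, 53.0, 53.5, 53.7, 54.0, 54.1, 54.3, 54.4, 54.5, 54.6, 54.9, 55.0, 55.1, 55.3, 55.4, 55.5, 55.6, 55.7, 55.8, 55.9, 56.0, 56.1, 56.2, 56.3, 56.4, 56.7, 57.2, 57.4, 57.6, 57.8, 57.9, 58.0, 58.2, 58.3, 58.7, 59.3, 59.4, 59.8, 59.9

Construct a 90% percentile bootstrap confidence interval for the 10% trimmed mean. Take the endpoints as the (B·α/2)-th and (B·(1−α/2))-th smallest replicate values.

(52.6, 59.4)

α = 0.10; lower rank = 40 × 0.050 = 2; upper rank = 40 × 0.950 = 38.
The 2nd smallest replicate is 52.6; the 38th is 59.4.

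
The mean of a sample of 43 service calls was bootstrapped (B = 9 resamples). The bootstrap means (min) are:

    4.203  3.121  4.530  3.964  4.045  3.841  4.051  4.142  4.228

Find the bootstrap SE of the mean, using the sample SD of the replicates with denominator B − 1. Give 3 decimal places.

SE* = 0.387

Bootstrap SE is the standard deviation of the 9 replicate means.
Mean of replicates: (4.203 + 3.121 + 4.530 + 3.964 + 4.045 + 3.841 + 4.051 + 4.142 + 4.228) / 9 = 36.1250 / 9 = 4.0139
Sum of squared deviations: (+0.1891)² + (−0.8929)² + (+0.5161)² + (−0.0499)² + (+0.0311)² + (−0.1729)² + (+0.0371)² + (+0.1281)² + (+0.2141)² = 1.1964
Variance = 1.1964 / 8 = 0.1495
SE* = √0.1495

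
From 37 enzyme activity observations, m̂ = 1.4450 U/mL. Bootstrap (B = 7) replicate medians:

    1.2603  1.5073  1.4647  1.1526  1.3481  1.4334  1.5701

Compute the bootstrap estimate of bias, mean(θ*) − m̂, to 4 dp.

mean(θ*) = (1.2603 + 1.5073 + 1.4647 + 1.1526 + 1.3481 + 1.4334 + 1.5701) / 7 = 1.39093
bias = 1.39093 − 1.4450

bias = −0.0541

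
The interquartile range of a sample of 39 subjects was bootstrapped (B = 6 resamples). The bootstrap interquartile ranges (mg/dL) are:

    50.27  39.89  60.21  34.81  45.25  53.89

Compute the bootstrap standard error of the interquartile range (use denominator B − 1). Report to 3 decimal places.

SE* = 9.316

Bootstrap SE is the standard deviation of the 6 replicate interquartile ranges.
Mean of replicates: (50.27 + 39.89 + 60.21 + 34.81 + 45.25 + 53.89) / 6 = 284.3200 / 6 = 47.3867
Sum of squared deviations: (+2.8833)² + (−7.4967)² + (+12.8233)² + (−12.5767)² + (−2.1367)² + (+6.5033)² = 433.9827
Variance = 433.9827 / 5 = 86.7965
SE* = √86.7965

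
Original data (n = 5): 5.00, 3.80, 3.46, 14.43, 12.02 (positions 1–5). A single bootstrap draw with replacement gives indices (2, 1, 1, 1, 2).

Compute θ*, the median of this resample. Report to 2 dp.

Resample values: 3.80, 5.00, 5.00, 5.00, 3.80.
Sorted: 3.80, 3.80, 5.00, 5.00, 5.00
Median = middle value = 5.00

θ* = 5.00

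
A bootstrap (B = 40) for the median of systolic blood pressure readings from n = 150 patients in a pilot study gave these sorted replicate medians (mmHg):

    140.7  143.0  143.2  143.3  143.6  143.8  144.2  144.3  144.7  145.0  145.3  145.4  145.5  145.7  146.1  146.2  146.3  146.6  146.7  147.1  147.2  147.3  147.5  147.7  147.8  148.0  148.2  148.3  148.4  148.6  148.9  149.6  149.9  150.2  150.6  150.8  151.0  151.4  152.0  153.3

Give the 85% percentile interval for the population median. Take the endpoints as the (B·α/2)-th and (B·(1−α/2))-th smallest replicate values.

α = 0.15; lower rank = 40 × 0.075 = 3; upper rank = 40 × 0.925 = 37.
The 3rd smallest replicate is 143.2; the 37th is 151.0.

(143.2, 151.0)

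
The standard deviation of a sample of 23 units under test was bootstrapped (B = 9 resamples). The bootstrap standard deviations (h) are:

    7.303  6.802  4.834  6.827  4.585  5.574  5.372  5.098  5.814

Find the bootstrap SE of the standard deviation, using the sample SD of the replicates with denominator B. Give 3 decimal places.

Bootstrap SE is the standard deviation of the 9 replicate standard deviations.
Mean of replicates: (7.303 + 6.802 + 4.834 + 6.827 + 4.585 + 5.574 + 5.372 + 5.098 + 5.814) / 9 = 52.2090 / 9 = 5.8010
Sum of squared deviations: (+1.5020)² + (+1.0010)² + (−0.9670)² + (+1.0260)² + (−1.2160)² + (−0.2270)² + (−0.4290)² + (−0.7030)² + (+0.0130)² = 7.4544
Variance = 7.4544 / 9 = 0.8283
SE* = √0.8283

SE* = 0.910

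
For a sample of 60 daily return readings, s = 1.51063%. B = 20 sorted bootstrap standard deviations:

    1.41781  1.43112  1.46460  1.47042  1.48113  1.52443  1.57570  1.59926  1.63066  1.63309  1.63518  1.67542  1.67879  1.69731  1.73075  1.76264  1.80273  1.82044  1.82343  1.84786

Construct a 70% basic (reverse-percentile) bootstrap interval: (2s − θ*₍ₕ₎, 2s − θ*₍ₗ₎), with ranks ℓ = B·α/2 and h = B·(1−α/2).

(1.21853, 1.55666)

Percentile endpoints at ranks 3 and 17: θ*₍3₎ = 1.46460, θ*₍17₎ = 1.80273.
Basic interval reflects these around s:
  lower = 2 × 1.51063 − 1.80273 = 1.21853
  upper = 2 × 1.51063 − 1.46460 = 1.55666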